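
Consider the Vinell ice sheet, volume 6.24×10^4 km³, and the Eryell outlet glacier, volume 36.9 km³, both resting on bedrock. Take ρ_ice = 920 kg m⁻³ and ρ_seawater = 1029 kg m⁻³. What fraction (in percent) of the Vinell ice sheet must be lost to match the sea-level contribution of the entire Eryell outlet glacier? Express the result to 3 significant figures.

≈ 0.0591 %

Equal sea-level rise means equal mass of meltwater, i.e. equal mass of ice lost.
Ice mass of Eryell: 3.395×10^13 kg; ice mass of Vinell: 5.741×10^16 kg.
Fraction required = 3.395×10^13 / 5.741×10^16 = 5.91×10^-4 → 0.0591 %.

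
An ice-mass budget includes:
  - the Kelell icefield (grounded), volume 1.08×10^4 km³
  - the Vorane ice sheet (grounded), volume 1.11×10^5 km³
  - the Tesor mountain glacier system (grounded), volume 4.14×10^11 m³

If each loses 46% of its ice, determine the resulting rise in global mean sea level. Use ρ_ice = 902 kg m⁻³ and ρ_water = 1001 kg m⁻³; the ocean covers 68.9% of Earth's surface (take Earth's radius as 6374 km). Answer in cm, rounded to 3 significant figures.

≈ 14.4 cm

Kelell: 0.46 × 1.08×10^4 km³ × (902/1001) = 4477 km³ of water.
Vorane: 0.46 × 1.11×10^5 km³ × (902/1001) = 4.601×10^4 km³ of water.
Tesor: 0.46 × 4.14×10^11 m³ × (902/1001) = 1.716×10^11 m³ of water.
Total added water ≈ 5.066×10^13 m³ over 3.52×10^14 m² → Δh = 0.144 m = 14.4 cm.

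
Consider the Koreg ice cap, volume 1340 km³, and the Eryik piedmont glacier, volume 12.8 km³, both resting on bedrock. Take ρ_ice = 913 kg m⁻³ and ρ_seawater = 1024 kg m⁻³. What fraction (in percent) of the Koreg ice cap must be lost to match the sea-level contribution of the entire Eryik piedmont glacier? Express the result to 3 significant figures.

Equal sea-level rise means equal mass of meltwater, i.e. equal mass of ice lost.
Ice mass of Eryik: 1.169×10^13 kg; ice mass of Koreg: 1.223×10^15 kg.
Fraction required = 1.169×10^13 / 1.223×10^15 = 9.55×10^-3 → 0.955 %.

≈ 0.955 %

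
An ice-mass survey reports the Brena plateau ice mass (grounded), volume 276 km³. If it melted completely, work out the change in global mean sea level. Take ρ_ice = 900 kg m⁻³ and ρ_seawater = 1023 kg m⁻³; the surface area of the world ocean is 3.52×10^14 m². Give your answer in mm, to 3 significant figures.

Brena: 276 km³ × (900/1023) = 242.8 km³ of water.
Spread over 3.52×10^14 m² of ocean, Δh = 2.428×10^11 / 3.52×10^14 = 6.90×10^-4 m = 0.690 mm.

≈ 0.690 mm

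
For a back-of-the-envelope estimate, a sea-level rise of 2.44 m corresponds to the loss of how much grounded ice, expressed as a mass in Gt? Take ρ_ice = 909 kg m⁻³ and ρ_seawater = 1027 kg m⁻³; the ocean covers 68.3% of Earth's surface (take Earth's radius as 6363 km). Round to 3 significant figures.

Required water volume = Δh × A = 2.44 m × 3.47×10^14 m² = 8.479×10^14 m³.
ρ_w = 1027 kg m⁻³, so the mass of water = 8.479×10^14 m³ × 1027 kg m⁻³ = 8.708×10^17 kg = 8.71×10^5 Gt (and the same mass of ice, by conservation).

≈ 8.71×10^5 Gt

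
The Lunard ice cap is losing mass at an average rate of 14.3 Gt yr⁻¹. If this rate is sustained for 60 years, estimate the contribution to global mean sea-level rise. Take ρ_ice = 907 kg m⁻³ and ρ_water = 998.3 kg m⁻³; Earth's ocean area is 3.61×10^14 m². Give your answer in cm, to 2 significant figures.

Total mass lost = 14.3 Gt/yr × 60 yr = 858.0 Gt = 8.580×10^14 kg.
ρ_w = 998.3 kg m⁻³, so water volume = 8.580×10^14 / 998.3 = 8.595×10^11 m³.
Δh = 8.595×10^11 / 3.61×10^14 = 2.38×10^-3 m = 0.24 cm.

≈ 0.24 cm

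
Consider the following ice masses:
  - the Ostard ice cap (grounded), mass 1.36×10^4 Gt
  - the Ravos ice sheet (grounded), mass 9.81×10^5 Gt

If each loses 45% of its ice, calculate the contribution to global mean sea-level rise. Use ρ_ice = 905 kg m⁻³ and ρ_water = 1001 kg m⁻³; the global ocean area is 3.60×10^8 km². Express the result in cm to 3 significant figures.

Ostard: 0.45 × 1.36×10^4 Gt = 6.120×10^15 kg; dividing by ρ_w = 1001 kg m⁻³ gives 6.114×10^12 m³ of water.
Ravos: 0.45 × 9.81×10^5 Gt = 4.414×10^17 kg; dividing by ρ_w = 1001 kg m⁻³ gives 4.410×10^14 m³ of water.
Total added water ≈ 4.471×10^14 m³ over 3.60×10^14 m² → Δh = 1.24 m = 124 cm.

≈ 124 cm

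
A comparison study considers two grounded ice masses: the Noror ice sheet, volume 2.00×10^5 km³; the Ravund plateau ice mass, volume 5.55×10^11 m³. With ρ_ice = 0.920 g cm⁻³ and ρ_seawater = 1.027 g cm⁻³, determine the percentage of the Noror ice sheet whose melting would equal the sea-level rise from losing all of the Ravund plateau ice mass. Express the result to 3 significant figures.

≈ 0.278 %

Equal sea-level rise means equal mass of meltwater, i.e. equal mass of ice lost.
Ice mass of Ravund: 5.106×10^14 kg; ice mass of Noror: 1.840×10^17 kg.
Fraction required = 5.106×10^14 / 1.840×10^17 = 2.78×10^-3 → 0.278 %.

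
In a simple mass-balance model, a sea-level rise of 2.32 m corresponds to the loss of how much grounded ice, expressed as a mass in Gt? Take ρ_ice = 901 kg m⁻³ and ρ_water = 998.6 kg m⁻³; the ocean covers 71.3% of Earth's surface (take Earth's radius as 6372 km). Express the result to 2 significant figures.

≈ 8.4×10^5 Gt

Required water volume = Δh × A = 2.32 m × 3.64×10^14 m² = 8.440×10^14 m³.
ρ_w = 998.6 kg m⁻³, so the mass of water = 8.440×10^14 m³ × 998.6 kg m⁻³ = 8.428×10^17 kg = 8.4×10^5 Gt (and the same mass of ice, by conservation).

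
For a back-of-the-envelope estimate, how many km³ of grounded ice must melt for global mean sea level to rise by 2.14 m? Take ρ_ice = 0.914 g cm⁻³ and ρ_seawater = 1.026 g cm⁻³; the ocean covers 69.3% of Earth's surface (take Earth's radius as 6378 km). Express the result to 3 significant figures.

≈ 8.51×10^5 km³

Required water volume = Δh × A = 2.14 m × 3.54×10^14 m² = 7.581×10^14 m³ = 7.581×10^5 km³.
Ice volume = water volume × ρ_w/ρ_ice = 7.581×10^5 × 1026/914 = 8.51×10^5 km³.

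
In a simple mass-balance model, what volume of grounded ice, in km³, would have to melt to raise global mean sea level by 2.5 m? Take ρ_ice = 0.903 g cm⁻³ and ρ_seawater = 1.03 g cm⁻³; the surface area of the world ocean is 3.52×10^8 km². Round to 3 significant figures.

Required water volume = Δh × A = 2.5 m × 3.52×10^14 m² = 8.800×10^14 m³ = 8.800×10^5 km³.
Ice volume = water volume × ρ_w/ρ_ice = 8.800×10^5 × 1030/903 = 1.00×10^6 km³.

≈ 1.00×10^6 km³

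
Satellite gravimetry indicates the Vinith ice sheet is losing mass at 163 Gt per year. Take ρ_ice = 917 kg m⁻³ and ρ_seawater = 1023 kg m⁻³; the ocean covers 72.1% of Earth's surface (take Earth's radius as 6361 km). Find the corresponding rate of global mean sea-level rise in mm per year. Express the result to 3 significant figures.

ρ_w = 1023 kg m⁻³. Annual water volume added = 163 Gt / ρ_w = 1.630×10^14 kg / 1023 kg m⁻³ = 1.593×10^11 m³.
Δh per year = 1.593×10^11 / 3.67×10^14 = 4.35×10^-4 m = 0.435 mm.

≈ 0.435 mm/yr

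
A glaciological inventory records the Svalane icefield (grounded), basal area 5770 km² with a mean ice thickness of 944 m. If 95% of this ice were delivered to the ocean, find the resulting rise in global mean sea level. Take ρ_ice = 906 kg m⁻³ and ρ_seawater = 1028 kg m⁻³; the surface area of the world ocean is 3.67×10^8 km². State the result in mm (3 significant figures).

≈ 12.4 mm

Svalane: ice volume = 5770 km² × 944 m = 5447 km³; 0.95 × 5447 × (906/1028) = 4560 km³ of water.
Spread over 3.67×10^14 m² of ocean, Δh = 4.560×10^12 / 3.67×10^14 = 0.0124 m = 12.4 mm.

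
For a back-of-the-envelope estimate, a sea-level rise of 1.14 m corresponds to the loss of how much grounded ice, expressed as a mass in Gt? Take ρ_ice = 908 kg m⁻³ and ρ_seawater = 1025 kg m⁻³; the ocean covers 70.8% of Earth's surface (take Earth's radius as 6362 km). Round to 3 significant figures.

≈ 4.21×10^5 Gt

Required water volume = Δh × A = 1.14 m × 3.60×10^14 m² = 4.105×10^14 m³.
ρ_w = 1025 kg m⁻³, so the mass of water = 4.105×10^14 m³ × 1025 kg m⁻³ = 4.208×10^17 kg = 4.21×10^5 Gt (and the same mass of ice, by conservation).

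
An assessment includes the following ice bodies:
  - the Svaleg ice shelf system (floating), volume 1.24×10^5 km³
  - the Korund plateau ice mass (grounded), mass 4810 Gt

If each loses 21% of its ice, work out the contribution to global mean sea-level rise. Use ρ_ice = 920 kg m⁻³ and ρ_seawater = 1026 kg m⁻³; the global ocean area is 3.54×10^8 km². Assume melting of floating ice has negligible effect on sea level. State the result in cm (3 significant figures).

The Svaleg ice shelf system is floating and already displaces its own weight of water, so its melt adds essentially nothing to sea level.
Korund: 0.21 × 4810 Gt = 1.010×10^15 kg; dividing by ρ_w = 1026 kg m⁻³ gives 9.845×10^11 m³ of water.
Total added water ≈ 9.845×10^11 m³ over 3.54×10^14 m² → Δh = 2.78×10^-3 m = 0.278 cm.

≈ 0.278 cm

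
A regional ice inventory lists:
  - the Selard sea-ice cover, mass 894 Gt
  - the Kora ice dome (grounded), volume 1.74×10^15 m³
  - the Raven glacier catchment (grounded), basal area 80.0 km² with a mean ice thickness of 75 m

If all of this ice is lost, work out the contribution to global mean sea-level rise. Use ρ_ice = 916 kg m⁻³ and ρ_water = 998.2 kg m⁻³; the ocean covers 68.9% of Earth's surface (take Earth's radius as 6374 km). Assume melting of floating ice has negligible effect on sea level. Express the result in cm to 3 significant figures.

The Selard sea-ice cover is floating and already displaces its own weight of water, so its melt adds essentially nothing to sea level.
Kora: 1.74×10^15 m³ × (916/998.2) = 1.597×10^15 m³ of water.
Raven: ice volume = 80.0 km² × 75 m = 6.000 km³; 6.000 × (916/998.2) = 5.506 km³ of water.
Total added water ≈ 1.597×10^15 m³ over 3.52×10^14 m² → Δh = 4.54 m = 454 cm.

≈ 454 cm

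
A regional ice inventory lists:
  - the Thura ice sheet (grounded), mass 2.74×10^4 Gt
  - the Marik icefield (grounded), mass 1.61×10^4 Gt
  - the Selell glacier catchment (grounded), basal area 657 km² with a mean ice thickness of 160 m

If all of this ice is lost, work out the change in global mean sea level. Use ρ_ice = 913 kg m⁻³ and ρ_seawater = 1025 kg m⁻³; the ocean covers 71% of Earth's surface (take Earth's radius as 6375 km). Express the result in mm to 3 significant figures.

Thura: 2.74×10^4 Gt = 2.740×10^16 kg; dividing by ρ_w = 1025 kg m⁻³ gives 2.673×10^13 m³ of water.
Marik: 1.61×10^4 Gt = 1.610×10^16 kg; dividing by ρ_w = 1025 kg m⁻³ gives 1.571×10^13 m³ of water.
Selell: ice volume = 657 km² × 160 m = 105.1 km³; 105.1 × (913/1025) = 93.63 km³ of water.
Total added water ≈ 4.253×10^13 m³ over 3.63×10^14 m² → Δh = 0.117 m = 117 mm.

≈ 117 mm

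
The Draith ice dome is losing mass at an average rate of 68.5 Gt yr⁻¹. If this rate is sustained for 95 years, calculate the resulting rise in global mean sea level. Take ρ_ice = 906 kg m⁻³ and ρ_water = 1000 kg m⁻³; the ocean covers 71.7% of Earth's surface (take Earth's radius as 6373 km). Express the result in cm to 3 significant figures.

≈ 1.78 cm

Total mass lost = 68.5 Gt/yr × 95 yr = 6508 Gt = 6.508×10^15 kg.
ρ_w = 1000 kg m⁻³, so water volume = 6.508×10^15 / 1000 = 6.508×10^12 m³.
Δh = 6.508×10^12 / 3.66×10^14 = 0.0178 m = 1.78 cm.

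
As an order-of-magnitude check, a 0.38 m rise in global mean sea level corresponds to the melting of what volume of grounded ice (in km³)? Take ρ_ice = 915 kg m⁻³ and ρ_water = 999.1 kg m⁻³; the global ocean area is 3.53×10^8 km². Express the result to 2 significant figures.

Required water volume = Δh × A = 0.38 m × 3.53×10^14 m² = 1.341×10^14 m³ = 1.341×10^5 km³.
Ice volume = water volume × ρ_w/ρ_ice = 1.341×10^5 × 999.1/915 = 1.5×10^5 km³.

≈ 1.5×10^5 km³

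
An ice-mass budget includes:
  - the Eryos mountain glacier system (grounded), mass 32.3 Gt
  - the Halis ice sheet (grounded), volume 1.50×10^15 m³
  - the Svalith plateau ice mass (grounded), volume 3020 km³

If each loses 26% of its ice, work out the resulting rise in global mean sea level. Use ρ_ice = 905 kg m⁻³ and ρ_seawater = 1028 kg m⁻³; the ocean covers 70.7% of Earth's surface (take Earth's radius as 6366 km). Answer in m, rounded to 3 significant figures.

≈ 0.956 m

Eryos: 0.26 × 32.3 Gt = 8.398×10^12 kg; dividing by ρ_w = 1028 kg m⁻³ gives 8.169×10^9 m³ of water.
Halis: 0.26 × 1.50×10^15 m³ × (905/1028) = 3.433×10^14 m³ of water.
Svalith: 0.26 × 3020 km³ × (905/1028) = 691.3 km³ of water.
Total added water ≈ 3.440×10^14 m³ over 3.60×10^14 m² → Δh = 0.956 m.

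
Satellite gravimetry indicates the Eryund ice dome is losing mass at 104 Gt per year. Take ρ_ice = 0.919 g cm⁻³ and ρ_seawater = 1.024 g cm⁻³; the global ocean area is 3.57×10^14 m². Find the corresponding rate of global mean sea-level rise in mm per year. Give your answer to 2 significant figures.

ρ_w = 1.024 g cm⁻³ = 1024 kg m⁻³. Annual water volume added = 104 Gt / ρ_w = 1.040×10^14 kg / 1024 kg m⁻³ = 1.016×10^11 m³.
Δh per year = 1.016×10^11 / 3.57×10^14 = 2.84×10^-4 m = 0.28 mm.

≈ 0.28 mm/yr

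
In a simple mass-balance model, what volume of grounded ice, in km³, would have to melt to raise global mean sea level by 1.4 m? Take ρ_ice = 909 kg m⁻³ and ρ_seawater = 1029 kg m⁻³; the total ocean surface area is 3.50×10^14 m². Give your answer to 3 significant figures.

Required water volume = Δh × A = 1.4 m × 3.50×10^14 m² = 4.900×10^14 m³ = 4.900×10^5 km³.
Ice volume = water volume × ρ_w/ρ_ice = 4.900×10^5 × 1029/909 = 5.55×10^5 km³.

≈ 5.55×10^5 km³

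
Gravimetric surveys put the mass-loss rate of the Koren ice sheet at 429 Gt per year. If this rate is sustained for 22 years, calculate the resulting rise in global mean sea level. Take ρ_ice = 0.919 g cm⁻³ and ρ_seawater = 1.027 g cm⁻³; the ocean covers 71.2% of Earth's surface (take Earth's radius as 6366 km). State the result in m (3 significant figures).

≈ 0.0253 m

Total mass lost = 429 Gt/yr × 22 yr = 9438 Gt = 9.438×10^15 kg.
ρ_w = 1.027 g cm⁻³ = 1027 kg m⁻³, so water volume = 9.438×10^15 / 1027 = 9.190×10^12 m³.
Δh = 9.190×10^12 / 3.63×10^14 = 0.0253 m.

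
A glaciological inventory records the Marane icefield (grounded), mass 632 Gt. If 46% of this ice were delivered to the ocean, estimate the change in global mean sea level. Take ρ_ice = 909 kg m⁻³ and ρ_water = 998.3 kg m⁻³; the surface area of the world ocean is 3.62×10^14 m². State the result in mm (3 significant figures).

≈ 0.804 mm

Marane: 0.46 × 632 Gt = 2.907×10^14 kg; dividing by ρ_w = 998.3 kg m⁻³ gives 2.912×10^11 m³ of water.
Spread over 3.62×10^14 m² of ocean, Δh = 2.912×10^11 / 3.62×10^14 = 8.04×10^-4 m = 0.804 mm.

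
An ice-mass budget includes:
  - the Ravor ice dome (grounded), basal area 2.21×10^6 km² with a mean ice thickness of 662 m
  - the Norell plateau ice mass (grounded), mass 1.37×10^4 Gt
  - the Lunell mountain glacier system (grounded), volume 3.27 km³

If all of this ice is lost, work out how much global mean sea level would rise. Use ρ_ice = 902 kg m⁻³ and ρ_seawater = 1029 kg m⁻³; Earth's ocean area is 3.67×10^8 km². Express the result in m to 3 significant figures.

Ravor: ice volume = 2.21×10^6 km² × 662 m = 1.463×10^6 km³; 1.463×10^6 × (902/1029) = 1.282×10^6 km³ of water.
Norell: 1.37×10^4 Gt = 1.370×10^16 kg; dividing by ρ_w = 1029 kg m⁻³ gives 1.331×10^13 m³ of water.
Lunell: 3.27 km³ × (902/1029) = 2.866 km³ of water.
Total added water ≈ 1.296×10^15 m³ over 3.67×10^14 m² → Δh = 3.53 m.

≈ 3.53 m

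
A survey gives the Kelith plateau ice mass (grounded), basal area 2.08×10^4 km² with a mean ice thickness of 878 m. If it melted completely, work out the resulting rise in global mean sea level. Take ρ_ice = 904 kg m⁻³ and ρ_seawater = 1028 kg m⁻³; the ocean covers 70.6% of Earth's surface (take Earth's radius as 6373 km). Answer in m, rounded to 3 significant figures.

Kelith: ice volume = 2.08×10^4 km² × 878 m = 1.826×10^4 km³; 1.826×10^4 × (904/1028) = 1.606×10^4 km³ of water.
Spread over 3.60×10^14 m² of ocean, Δh = 1.606×10^13 / 3.60×10^14 = 0.0446 m.

≈ 0.0446 m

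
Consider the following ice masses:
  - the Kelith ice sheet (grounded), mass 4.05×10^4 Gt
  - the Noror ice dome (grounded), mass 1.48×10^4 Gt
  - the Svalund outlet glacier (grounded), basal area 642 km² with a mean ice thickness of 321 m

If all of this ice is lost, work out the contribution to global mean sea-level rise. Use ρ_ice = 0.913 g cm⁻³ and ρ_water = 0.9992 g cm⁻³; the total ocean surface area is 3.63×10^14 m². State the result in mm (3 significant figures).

≈ 153 mm

Kelith: 4.05×10^4 Gt = 4.050×10^16 kg; dividing by ρ_w = 0.9992 g cm⁻³ = 999.2 kg m⁻³ gives 4.053×10^13 m³ of water.
Noror: 1.48×10^4 Gt = 1.480×10^16 kg; dividing by ρ_w = 999.2 kg m⁻³ gives 1.481×10^13 m³ of water.
Svalund: ice volume = 642 km² × 321 m = 206.1 km³; 206.1 × (913/999.2) = 188.3 km³ of water.
Total added water ≈ 5.553×10^13 m³ over 3.63×10^14 m² → Δh = 0.153 m = 153 mm.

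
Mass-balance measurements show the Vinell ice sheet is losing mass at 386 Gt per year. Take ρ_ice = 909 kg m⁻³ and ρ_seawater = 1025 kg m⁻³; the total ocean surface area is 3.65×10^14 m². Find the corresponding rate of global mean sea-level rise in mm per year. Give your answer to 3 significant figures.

≈ 1.03 mm/yr

ρ_w = 1025 kg m⁻³. Annual water volume added = 386 Gt / ρ_w = 3.860×10^14 kg / 1025 kg m⁻³ = 3.766×10^11 m³.
Δh per year = 3.766×10^11 / 3.65×10^14 = 1.03×10^-3 m = 1.03 mm.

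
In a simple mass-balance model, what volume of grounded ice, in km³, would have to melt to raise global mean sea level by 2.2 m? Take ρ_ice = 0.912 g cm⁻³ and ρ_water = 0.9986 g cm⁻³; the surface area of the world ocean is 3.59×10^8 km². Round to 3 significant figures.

≈ 8.65×10^5 km³

Required water volume = Δh × A = 2.2 m × 3.59×10^14 m² = 7.898×10^14 m³ = 7.898×10^5 km³.
Ice volume = water volume × ρ_w/ρ_ice = 7.898×10^5 × 998.6/912 = 8.65×10^5 km³.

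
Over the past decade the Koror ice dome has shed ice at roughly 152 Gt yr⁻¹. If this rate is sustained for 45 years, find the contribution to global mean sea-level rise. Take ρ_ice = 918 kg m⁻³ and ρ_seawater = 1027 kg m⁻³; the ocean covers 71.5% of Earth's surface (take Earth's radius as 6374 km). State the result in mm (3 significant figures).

Total mass lost = 152 Gt/yr × 45 yr = 6840 Gt = 6.840×10^15 kg.
ρ_w = 1027 kg m⁻³, so water volume = 6.840×10^15 / 1027 = 6.660×10^12 m³.
Δh = 6.660×10^12 / 3.65×10^14 = 0.0182 m = 18.2 mm.

≈ 18.2 mm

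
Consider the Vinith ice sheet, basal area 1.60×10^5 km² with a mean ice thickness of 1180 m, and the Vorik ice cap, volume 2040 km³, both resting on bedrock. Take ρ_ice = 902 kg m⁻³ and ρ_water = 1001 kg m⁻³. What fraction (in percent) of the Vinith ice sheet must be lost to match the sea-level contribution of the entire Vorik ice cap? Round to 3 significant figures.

Equal sea-level rise means equal mass of meltwater, i.e. equal mass of ice lost.
Ice mass of Vorik: 1.840×10^15 kg; ice mass of Vinith: 1.703×10^17 kg.
Fraction required = 1.840×10^15 / 1.703×10^17 = 0.0108 → 1.08 %.

≈ 1.08 %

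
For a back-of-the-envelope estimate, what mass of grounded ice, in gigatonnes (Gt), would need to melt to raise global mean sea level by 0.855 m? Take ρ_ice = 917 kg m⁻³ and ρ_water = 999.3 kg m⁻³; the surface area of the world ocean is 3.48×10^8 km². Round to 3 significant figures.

≈ 2.97×10^5 Gt

Required water volume = Δh × A = 0.855 m × 3.48×10^14 m² = 2.975×10^14 m³.
ρ_w = 999.3 kg m⁻³, so the mass of water = 2.975×10^14 m³ × 999.3 kg m⁻³ = 2.973×10^17 kg = 2.97×10^5 Gt (and the same mass of ice, by conservation).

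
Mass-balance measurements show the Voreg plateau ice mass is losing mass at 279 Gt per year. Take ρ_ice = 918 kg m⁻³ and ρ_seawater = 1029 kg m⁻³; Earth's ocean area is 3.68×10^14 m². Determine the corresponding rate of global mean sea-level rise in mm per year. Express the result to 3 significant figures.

≈ 0.737 mm/yr

ρ_w = 1029 kg m⁻³. Annual water volume added = 279 Gt / ρ_w = 2.790×10^14 kg / 1029 kg m⁻³ = 2.711×10^11 m³.
Δh per year = 2.711×10^11 / 3.68×10^14 = 7.37×10^-4 m = 0.737 mm.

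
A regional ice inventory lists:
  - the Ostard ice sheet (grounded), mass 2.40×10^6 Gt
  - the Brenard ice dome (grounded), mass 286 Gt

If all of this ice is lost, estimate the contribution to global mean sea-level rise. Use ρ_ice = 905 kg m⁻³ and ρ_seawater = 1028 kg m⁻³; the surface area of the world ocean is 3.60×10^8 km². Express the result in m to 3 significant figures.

Ostard: 2.40×10^6 Gt = 2.400×10^18 kg; dividing by ρ_w = 1028 kg m⁻³ gives 2.335×10^15 m³ of water.
Brenard: 286 Gt = 2.860×10^14 kg; dividing by ρ_w = 1028 kg m⁻³ gives 2.782×10^11 m³ of water.
Total added water ≈ 2.335×10^15 m³ over 3.60×10^14 m² → Δh = 6.49 m.

≈ 6.49 m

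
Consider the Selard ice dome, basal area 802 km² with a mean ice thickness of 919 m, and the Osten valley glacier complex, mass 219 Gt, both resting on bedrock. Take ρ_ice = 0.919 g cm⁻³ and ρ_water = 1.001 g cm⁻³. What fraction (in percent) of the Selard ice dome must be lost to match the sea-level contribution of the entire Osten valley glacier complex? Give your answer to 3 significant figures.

Equal sea-level rise means equal mass of meltwater, i.e. equal mass of ice lost.
Ice mass of Osten: 2.190×10^14 kg; ice mass of Selard: 6.773×10^14 kg.
Fraction required = 2.190×10^14 / 6.773×10^14 = 0.323 → 32.3 %.

≈ 32.3 %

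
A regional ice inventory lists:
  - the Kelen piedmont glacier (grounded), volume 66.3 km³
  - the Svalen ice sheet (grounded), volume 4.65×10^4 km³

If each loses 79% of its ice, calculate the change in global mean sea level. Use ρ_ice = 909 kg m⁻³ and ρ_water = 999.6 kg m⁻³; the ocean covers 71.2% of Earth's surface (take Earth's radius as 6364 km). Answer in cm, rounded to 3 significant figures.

Kelen: 0.79 × 66.3 km³ × (909/999.6) = 47.63 km³ of water.
Svalen: 0.79 × 4.65×10^4 km³ × (909/999.6) = 3.341×10^4 km³ of water.
Total added water ≈ 3.345×10^13 m³ over 3.62×10^14 m² → Δh = 0.0923 m = 9.23 cm.

≈ 9.23 cm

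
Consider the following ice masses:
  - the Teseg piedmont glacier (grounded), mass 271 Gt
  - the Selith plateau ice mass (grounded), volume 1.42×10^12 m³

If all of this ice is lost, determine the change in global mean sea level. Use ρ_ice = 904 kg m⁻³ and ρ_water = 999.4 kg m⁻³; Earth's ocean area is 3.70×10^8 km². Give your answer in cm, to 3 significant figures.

Teseg: 271 Gt = 2.710×10^14 kg; dividing by ρ_w = 999.4 kg m⁻³ gives 2.712×10^11 m³ of water.
Selith: 1.42×10^12 m³ × (904/999.4) = 1.284×10^12 m³ of water.
Total added water ≈ 1.556×10^12 m³ over 3.70×10^14 m² → Δh = 4.20×10^-3 m = 0.420 cm.

≈ 0.420 cm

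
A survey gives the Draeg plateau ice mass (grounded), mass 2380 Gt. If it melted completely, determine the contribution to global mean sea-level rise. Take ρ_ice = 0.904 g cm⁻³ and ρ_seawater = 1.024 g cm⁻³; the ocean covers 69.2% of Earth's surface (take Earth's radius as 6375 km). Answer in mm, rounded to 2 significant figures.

Draeg: 2380 Gt = 2.380×10^15 kg; dividing by ρ_w = 1.024 g cm⁻³ = 1024 kg m⁻³ gives 2.324×10^12 m³ of water.
Spread over 3.53×10^14 m² of ocean, Δh = 2.324×10^12 / 3.53×10^14 = 6.58×10^-3 m = 6.6 mm.

≈ 6.6 mm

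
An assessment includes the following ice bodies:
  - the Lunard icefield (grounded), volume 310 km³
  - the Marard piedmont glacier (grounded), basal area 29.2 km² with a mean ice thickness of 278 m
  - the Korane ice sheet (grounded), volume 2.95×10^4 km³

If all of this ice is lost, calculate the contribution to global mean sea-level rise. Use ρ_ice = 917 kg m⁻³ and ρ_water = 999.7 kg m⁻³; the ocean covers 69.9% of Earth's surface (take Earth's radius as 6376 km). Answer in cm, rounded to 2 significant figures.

Lunard: 310 km³ × (917/999.7) = 284.4 km³ of water.
Marard: ice volume = 29.2 km² × 278 m = 8.118 km³; 8.118 × (917/999.7) = 7.446 km³ of water.
Korane: 2.95×10^4 km³ × (917/999.7) = 2.706×10^4 km³ of water.
Total added water ≈ 2.735×10^13 m³ over 3.57×10^14 m² → Δh = 0.0766 m = 7.7 cm.

≈ 7.7 cm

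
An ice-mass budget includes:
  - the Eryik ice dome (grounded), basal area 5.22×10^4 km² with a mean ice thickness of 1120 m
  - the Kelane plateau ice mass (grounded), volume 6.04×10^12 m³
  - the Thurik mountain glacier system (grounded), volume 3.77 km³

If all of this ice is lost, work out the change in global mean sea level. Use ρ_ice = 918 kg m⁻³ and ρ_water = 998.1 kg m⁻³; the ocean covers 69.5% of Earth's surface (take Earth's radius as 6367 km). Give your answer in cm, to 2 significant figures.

≈ 17 cm

Eryik: ice volume = 5.22×10^4 km² × 1120 m = 5.846×10^4 km³; 5.846×10^4 × (918/998.1) = 5.377×10^4 km³ of water.
Kelane: 6.04×10^12 m³ × (918/998.1) = 5.555×10^12 m³ of water.
Thurik: 3.77 km³ × (918/998.1) = 3.467 km³ of water.
Total added water ≈ 5.933×10^13 m³ over 3.54×10^14 m² → Δh = 0.168 m = 17 cm.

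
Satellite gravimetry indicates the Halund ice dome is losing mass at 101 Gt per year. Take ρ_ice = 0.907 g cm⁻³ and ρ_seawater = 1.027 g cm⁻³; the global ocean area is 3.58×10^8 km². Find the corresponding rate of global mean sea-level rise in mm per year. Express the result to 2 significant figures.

ρ_w = 1.027 g cm⁻³ = 1027 kg m⁻³. Annual water volume added = 101 Gt / ρ_w = 1.010×10^14 kg / 1027 kg m⁻³ = 9.834×10^10 m³.
Δh per year = 9.834×10^10 / 3.58×10^14 = 2.75×10^-4 m = 0.27 mm.

≈ 0.27 mm/yr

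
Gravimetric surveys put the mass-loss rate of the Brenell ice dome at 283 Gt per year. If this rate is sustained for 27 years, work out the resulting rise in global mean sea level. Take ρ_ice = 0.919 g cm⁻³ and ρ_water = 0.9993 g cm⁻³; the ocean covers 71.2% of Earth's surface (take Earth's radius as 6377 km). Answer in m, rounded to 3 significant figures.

≈ 0.0210 m

Total mass lost = 283 Gt/yr × 27 yr = 7641 Gt = 7.641×10^15 kg.
ρ_w = 0.9993 g cm⁻³ = 999.3 kg m⁻³, so water volume = 7.641×10^15 / 999.3 = 7.646×10^12 m³.
Δh = 7.646×10^12 / 3.64×10^14 = 0.0210 m.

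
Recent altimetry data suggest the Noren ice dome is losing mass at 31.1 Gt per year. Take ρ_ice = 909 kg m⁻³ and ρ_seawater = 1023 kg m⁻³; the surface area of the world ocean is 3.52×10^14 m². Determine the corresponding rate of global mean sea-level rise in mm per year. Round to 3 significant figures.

≈ 0.0864 mm/yr

ρ_w = 1023 kg m⁻³. Annual water volume added = 31.1 Gt / ρ_w = 3.110×10^13 kg / 1023 kg m⁻³ = 3.040×10^10 m³.
Δh per year = 3.040×10^10 / 3.52×10^14 = 8.64×10^-5 m = 0.0864 mm.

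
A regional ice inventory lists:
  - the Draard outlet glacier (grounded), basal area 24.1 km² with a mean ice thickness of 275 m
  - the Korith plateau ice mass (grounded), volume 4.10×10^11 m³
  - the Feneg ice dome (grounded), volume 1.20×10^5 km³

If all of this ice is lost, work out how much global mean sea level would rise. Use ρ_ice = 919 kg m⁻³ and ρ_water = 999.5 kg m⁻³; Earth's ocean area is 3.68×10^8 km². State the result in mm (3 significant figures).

≈ 301 mm

Draard: ice volume = 24.1 km² × 275 m = 6.628 km³; 6.628 × (919/999.5) = 6.094 km³ of water.
Korith: 4.10×10^11 m³ × (919/999.5) = 3.770×10^11 m³ of water.
Feneg: 1.20×10^5 km³ × (919/999.5) = 1.103×10^5 km³ of water.
Total added water ≈ 1.107×10^14 m³ over 3.68×10^14 m² → Δh = 0.301 m = 301 mm.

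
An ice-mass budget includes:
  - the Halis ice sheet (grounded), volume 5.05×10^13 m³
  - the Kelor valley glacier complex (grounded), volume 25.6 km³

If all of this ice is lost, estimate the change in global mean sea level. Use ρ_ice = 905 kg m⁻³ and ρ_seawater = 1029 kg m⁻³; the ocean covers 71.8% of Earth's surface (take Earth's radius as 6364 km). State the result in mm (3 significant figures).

Halis: 5.05×10^13 m³ × (905/1029) = 4.441×10^13 m³ of water.
Kelor: 25.6 km³ × (905/1029) = 22.52 km³ of water.
Total added water ≈ 4.444×10^13 m³ over 3.65×10^14 m² → Δh = 0.122 m = 122 mm.

≈ 122 mm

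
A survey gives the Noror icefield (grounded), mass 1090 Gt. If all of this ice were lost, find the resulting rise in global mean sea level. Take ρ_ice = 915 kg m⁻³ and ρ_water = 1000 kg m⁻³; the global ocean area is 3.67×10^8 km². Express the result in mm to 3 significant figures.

≈ 2.97 mm

Noror: 1090 Gt = 1.090×10^15 kg; dividing by ρ_w = 1000 kg m⁻³ gives 1.090×10^12 m³ of water.
Spread over 3.67×10^14 m² of ocean, Δh = 1.090×10^12 / 3.67×10^14 = 2.97×10^-3 m = 2.97 mm.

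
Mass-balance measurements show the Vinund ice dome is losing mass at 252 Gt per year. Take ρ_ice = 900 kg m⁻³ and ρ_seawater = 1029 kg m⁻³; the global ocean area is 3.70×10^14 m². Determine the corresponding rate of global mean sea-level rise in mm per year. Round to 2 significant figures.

≈ 0.66 mm/yr

ρ_w = 1029 kg m⁻³. Annual water volume added = 252 Gt / ρ_w = 2.520×10^14 kg / 1029 kg m⁻³ = 2.449×10^11 m³.
Δh per year = 2.449×10^11 / 3.70×10^14 = 6.62×10^-4 m = 0.66 mm.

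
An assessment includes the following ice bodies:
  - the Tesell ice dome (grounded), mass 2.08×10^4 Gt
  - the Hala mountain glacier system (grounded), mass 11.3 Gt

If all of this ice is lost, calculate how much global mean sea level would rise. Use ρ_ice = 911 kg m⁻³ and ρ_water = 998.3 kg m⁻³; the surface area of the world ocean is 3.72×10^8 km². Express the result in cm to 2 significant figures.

≈ 5.6 cm

Tesell: 2.08×10^4 Gt = 2.080×10^16 kg; dividing by ρ_w = 998.3 kg m⁻³ gives 2.084×10^13 m³ of water.
Hala: 11.3 Gt = 1.130×10^13 kg; dividing by ρ_w = 998.3 kg m⁻³ gives 1.132×10^10 m³ of water.
Total added water ≈ 2.085×10^13 m³ over 3.72×10^14 m² → Δh = 0.0560 m = 5.6 cm.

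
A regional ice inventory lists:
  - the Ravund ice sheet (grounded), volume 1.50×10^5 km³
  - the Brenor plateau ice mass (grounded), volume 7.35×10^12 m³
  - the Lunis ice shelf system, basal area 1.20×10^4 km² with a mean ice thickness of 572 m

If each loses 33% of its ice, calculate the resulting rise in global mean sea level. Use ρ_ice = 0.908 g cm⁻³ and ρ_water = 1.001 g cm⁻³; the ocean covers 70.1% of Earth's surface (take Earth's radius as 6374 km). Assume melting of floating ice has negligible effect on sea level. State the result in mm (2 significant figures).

Ravund: 0.33 × 1.50×10^5 km³ × (908/1001) = 4.490×10^4 km³ of water.
Brenor: 0.33 × 7.35×10^12 m³ × (908/1001) = 2.200×10^12 m³ of water.
The Lunis ice shelf system is floating and already displaces its own weight of water, so its melt adds essentially nothing to sea level.
Total added water ≈ 4.710×10^13 m³ over 3.58×10^14 m² → Δh = 0.132 m = 130 mm.

≈ 130 mm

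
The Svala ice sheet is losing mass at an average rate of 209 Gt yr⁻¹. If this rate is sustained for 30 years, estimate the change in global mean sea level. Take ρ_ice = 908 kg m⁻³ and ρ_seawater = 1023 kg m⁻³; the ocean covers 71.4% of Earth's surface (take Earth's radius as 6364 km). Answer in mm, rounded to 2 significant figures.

≈ 17 mm

Total mass lost = 209 Gt/yr × 30 yr = 6270 Gt = 6.270×10^15 kg.
ρ_w = 1023 kg m⁻³, so water volume = 6.270×10^15 / 1023 = 6.129×10^12 m³.
Δh = 6.129×10^12 / 3.63×10^14 = 0.0169 m = 17 mm.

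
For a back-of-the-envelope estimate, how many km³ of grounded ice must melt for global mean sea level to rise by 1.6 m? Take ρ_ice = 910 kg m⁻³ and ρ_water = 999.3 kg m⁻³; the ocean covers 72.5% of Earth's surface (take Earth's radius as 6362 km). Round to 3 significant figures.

≈ 6.48×10^5 km³

Required water volume = Δh × A = 1.6 m × 3.69×10^14 m² = 5.900×10^14 m³ = 5.900×10^5 km³.
Ice volume = water volume × ρ_w/ρ_ice = 5.900×10^5 × 999.3/910 = 6.48×10^5 km³.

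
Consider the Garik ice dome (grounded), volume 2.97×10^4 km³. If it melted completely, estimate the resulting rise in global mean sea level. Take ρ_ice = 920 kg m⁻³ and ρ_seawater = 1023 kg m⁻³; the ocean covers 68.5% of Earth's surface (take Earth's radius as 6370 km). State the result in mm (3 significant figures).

≈ 76.5 mm

Garik: 2.97×10^4 km³ × (920/1023) = 2.671×10^4 km³ of water.
Spread over 3.49×10^14 m² of ocean, Δh = 2.671×10^13 / 3.49×10^14 = 0.0765 m = 76.5 mm.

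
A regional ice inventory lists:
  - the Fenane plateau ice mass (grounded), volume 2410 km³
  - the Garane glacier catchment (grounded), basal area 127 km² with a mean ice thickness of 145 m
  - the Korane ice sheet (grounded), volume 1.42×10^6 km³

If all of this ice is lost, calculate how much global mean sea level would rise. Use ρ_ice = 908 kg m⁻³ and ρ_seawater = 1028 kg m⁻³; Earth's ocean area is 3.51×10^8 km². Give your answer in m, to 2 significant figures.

≈ 3.6 m

Fenane: 2410 km³ × (908/1028) = 2129 km³ of water.
Garane: ice volume = 127 km² × 145 m = 18.41 km³; 18.41 × (908/1028) = 16.27 km³ of water.
Korane: 1.42×10^6 km³ × (908/1028) = 1.254×10^6 km³ of water.
Total added water ≈ 1.256×10^15 m³ over 3.51×10^14 m² → Δh = 3.58 m.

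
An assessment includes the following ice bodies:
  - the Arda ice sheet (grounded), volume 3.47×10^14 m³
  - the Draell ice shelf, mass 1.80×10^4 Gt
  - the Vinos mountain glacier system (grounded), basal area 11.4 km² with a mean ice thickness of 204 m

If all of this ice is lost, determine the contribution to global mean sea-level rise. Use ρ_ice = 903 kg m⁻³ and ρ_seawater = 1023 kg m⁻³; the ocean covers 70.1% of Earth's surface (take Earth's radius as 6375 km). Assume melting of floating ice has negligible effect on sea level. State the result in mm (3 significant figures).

≈ 856 mm

Arda: 3.47×10^14 m³ × (903/1023) = 3.063×10^14 m³ of water.
The Draell ice shelf is floating and already displaces its own weight of water, so its melt adds essentially nothing to sea level.
Vinos: ice volume = 11.4 km² × 204 m = 2.326 km³; 2.326 × (903/1023) = 2.053 km³ of water.
Total added water ≈ 3.063×10^14 m³ over 3.58×10^14 m² → Δh = 0.856 m = 856 mm.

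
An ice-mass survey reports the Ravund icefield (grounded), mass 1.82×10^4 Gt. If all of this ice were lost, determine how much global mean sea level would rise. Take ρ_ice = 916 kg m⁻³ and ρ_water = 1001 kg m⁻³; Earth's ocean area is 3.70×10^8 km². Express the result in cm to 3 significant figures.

Ravund: 1.82×10^4 Gt = 1.820×10^16 kg; dividing by ρ_w = 1001 kg m⁻³ gives 1.818×10^13 m³ of water.
Spread over 3.70×10^14 m² of ocean, Δh = 1.818×10^13 / 3.70×10^14 = 0.0491 m = 4.91 cm.

≈ 4.91 cm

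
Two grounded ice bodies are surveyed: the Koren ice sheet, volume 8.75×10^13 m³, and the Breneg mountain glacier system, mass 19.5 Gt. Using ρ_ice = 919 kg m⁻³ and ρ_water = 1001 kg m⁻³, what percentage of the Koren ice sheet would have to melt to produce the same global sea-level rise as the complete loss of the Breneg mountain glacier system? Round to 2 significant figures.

Equal sea-level rise means equal mass of meltwater, i.e. equal mass of ice lost.
Ice mass of Breneg: 1.950×10^13 kg; ice mass of Koren: 8.041×10^16 kg.
Fraction required = 1.950×10^13 / 8.041×10^16 = 2.42×10^-4 → 0.024 %.

≈ 0.024 %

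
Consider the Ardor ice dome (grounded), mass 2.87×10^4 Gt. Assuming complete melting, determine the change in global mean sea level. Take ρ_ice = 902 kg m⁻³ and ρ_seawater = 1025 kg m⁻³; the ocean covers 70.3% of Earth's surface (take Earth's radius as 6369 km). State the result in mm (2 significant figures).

≈ 78 mm

Ardor: 2.87×10^4 Gt = 2.870×10^16 kg; dividing by ρ_w = 1025 kg m⁻³ gives 2.800×10^13 m³ of water.
Spread over 3.58×10^14 m² of ocean, Δh = 2.800×10^13 / 3.58×10^14 = 0.0781 m = 78 mm.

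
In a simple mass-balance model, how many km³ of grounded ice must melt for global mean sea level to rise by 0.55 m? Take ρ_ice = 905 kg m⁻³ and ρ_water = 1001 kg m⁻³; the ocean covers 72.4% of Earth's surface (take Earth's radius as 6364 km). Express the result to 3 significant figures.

Required water volume = Δh × A = 0.55 m × 3.68×10^14 m² = 2.027×10^14 m³ = 2.027×10^5 km³.
Ice volume = water volume × ρ_w/ρ_ice = 2.027×10^5 × 1001/905 = 2.24×10^5 km³.

≈ 2.24×10^5 km³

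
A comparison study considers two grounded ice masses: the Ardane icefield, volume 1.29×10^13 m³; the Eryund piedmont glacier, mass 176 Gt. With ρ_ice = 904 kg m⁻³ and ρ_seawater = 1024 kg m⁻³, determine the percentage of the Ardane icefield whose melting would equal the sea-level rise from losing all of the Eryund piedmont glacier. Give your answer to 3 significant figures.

≈ 1.51 %

Equal sea-level rise means equal mass of meltwater, i.e. equal mass of ice lost.
Ice mass of Eryund: 1.760×10^14 kg; ice mass of Ardane: 1.166×10^16 kg.
Fraction required = 1.760×10^14 / 1.166×10^16 = 0.0151 → 1.51 %.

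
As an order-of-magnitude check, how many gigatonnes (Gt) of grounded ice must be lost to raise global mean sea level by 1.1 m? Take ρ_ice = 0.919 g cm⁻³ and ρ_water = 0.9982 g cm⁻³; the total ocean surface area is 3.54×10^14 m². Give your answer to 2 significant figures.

≈ 3.9×10^5 Gt

Required water volume = Δh × A = 1.1 m × 3.54×10^14 m² = 3.894×10^14 m³.
ρ_w = 0.9982 g cm⁻³ = 998.2 kg m⁻³, so the mass of water = 3.894×10^14 m³ × 998.2 kg m⁻³ = 3.887×10^17 kg = 3.9×10^5 Gt (and the same mass of ice, by conservation).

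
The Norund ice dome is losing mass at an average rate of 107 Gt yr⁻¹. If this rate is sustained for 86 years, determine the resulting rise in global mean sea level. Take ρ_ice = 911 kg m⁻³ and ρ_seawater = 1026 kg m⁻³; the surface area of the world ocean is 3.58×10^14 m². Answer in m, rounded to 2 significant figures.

Total mass lost = 107 Gt/yr × 86 yr = 9202 Gt = 9.202×10^15 kg.
ρ_w = 1026 kg m⁻³, so water volume = 9.202×10^15 / 1026 = 8.969×10^12 m³.
Δh = 8.969×10^12 / 3.58×10^14 = 0.0251 m.

≈ 0.025 m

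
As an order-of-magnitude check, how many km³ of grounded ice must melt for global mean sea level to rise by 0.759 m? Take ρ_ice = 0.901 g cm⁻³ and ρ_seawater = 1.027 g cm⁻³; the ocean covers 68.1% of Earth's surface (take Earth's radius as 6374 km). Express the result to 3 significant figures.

≈ 3.01×10^5 km³

Required water volume = Δh × A = 0.759 m × 3.48×10^14 m² = 2.639×10^14 m³ = 2.639×10^5 km³.
Ice volume = water volume × ρ_w/ρ_ice = 2.639×10^5 × 1027/901 = 3.01×10^5 km³.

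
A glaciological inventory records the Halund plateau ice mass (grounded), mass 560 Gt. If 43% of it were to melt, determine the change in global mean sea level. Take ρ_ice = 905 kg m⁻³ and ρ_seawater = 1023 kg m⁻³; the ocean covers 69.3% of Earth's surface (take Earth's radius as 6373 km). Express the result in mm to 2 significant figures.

≈ 0.67 mm

Halund: 0.43 × 560 Gt = 2.408×10^14 kg; dividing by ρ_w = 1023 kg m⁻³ gives 2.354×10^11 m³ of water.
Spread over 3.54×10^14 m² of ocean, Δh = 2.354×10^11 / 3.54×10^14 = 6.66×10^-4 m = 0.67 mm.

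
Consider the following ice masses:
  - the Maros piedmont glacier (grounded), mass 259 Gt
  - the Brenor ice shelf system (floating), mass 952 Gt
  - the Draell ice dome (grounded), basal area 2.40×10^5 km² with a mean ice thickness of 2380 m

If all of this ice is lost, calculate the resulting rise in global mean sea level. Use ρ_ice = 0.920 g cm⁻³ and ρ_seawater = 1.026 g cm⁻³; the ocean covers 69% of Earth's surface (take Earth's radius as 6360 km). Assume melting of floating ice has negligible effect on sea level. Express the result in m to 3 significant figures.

≈ 1.46 m

Maros: 259 Gt = 2.590×10^14 kg; dividing by ρ_w = 1.026 g cm⁻³ = 1026 kg m⁻³ gives 2.524×10^11 m³ of water.
The Brenor ice shelf system is floating and already displaces its own weight of water, so its melt adds essentially nothing to sea level.
Draell: ice volume = 2.40×10^5 km² × 2380 m = 5.712×10^5 km³; 5.712×10^5 × (920/1026) = 5.122×10^5 km³ of water.
Total added water ≈ 5.124×10^14 m³ over 3.51×10^14 m² → Δh = 1.46 m.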